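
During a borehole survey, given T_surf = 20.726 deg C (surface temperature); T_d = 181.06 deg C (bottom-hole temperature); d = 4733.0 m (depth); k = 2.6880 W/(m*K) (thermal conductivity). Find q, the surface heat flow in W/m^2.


Step 1: grad = (T_d - T_surf)/d * 1000 = (181.06 - 20.726)/4733.0 * 1000 = 33.87577 deg C/km
Step 2: q = k * grad / 1000 = 2.688 * 33.87577 / 1000 = 0.091058 W/m^2
q = 0.091058 W/m^2


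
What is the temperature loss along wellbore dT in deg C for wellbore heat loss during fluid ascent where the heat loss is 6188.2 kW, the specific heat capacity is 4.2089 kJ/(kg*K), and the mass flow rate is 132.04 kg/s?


dT = Q_loss / (mdot * cp)
dT = 6188.2 / (132.04 * 4.2089)
dT = 11.13500 K
Convert (temperature difference, 1 K = 1 deg C): 11.13500 K = 11.13500 deg C
dT = 11.135 deg C


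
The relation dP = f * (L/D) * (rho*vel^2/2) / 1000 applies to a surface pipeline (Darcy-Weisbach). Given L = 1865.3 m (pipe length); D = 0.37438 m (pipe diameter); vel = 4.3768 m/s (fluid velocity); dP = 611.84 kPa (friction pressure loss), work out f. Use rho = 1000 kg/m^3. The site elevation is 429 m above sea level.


f = dP*1000 / ((L/D)*(rho*vel^2/2))
f = 611.84*1000 / ((1865.3/0.37438)*(1000*4.3768^2/2))
f = 0.012821


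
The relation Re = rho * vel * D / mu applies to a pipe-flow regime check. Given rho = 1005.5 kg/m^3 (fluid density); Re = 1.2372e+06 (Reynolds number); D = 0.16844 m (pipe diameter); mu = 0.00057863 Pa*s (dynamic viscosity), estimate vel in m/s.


vel = Re * mu / (rho * D)
vel = 1.2372e+06 * 0.00057863 / (1005.5 * 0.16844)
vel = 4.2268 m/s


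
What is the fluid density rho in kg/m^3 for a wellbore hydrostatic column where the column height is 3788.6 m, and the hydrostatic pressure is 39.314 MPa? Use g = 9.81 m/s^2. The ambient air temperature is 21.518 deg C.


rho = P * 1e6 / (g * h)
rho = 39.314 * 1e6 / (9.81 * 3788.6)
rho = 1057.8 kg/m^3


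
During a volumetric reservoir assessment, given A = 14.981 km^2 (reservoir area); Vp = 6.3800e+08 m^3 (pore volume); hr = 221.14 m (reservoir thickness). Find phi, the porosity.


phi = Vp / (A * 1e6 * hr)
phi = 6.3800e+08 / (14.981 * 1e6 * 221.14)
phi = 0.19258


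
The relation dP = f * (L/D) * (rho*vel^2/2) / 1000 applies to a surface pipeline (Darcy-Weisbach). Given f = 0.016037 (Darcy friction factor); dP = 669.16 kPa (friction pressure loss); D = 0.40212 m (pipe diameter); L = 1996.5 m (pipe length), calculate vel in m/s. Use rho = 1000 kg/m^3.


vel = sqrt(dP*1000*2*D / (f*L*rho))
vel = sqrt(669.16*1000*2*0.40212 / (0.016037*1996.5*1000))
vel = 4.0998 m/s


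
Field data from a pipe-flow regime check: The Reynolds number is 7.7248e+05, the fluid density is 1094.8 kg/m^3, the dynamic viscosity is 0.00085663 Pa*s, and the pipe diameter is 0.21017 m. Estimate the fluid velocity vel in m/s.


vel = Re * mu / (rho * D)
vel = 7.7248e+05 * 0.00085663 / (1094.8 * 0.21017)
vel = 2.8759 m/s


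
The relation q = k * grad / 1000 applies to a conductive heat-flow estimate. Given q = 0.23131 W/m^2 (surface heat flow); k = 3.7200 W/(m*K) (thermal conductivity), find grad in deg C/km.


grad = q * 1000 / k
grad = 0.23131 * 1000 / 3.7200
grad = 62.180 deg C/km


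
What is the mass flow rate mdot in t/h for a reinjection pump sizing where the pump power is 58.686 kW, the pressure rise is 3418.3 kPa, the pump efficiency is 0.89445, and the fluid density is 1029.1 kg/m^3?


mdot = P_pump * rho * eta / dP
mdot = 58.686 * 1029.1 * 0.89445 / 3418.3
mdot = 15.80294 kg/s
Convert: 15.80294 kg/s * 3.6 = 56.891 t/h
mdot = 56.891 t/h


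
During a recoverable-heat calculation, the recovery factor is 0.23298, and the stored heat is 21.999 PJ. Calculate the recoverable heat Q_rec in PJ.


Q_rec = Q_s * RF
Q_rec = 21.999 * 0.23298
Q_rec = 5.1253 PJ


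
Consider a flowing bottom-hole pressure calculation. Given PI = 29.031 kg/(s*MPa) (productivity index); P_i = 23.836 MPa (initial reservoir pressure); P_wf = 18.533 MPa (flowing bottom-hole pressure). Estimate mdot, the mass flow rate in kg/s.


mdot = (P_i - P_wf) * PI
mdot = (23.836 - 18.533) * 29.031
mdot = 153.95 kg/s


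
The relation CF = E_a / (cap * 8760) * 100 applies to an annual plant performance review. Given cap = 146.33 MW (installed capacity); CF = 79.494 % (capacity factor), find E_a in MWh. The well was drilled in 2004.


E_a = CF / 100 * cap * 8760
E_a = 79.494 / 100 * 146.33 * 8760
E_a = 1.0190e+06 MWh


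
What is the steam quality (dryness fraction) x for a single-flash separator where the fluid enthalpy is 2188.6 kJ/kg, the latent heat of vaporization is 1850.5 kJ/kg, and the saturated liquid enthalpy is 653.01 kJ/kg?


x = (h - hf) / hfg
x = (2188.6 - 653.01) / 1850.5
x = 0.82982


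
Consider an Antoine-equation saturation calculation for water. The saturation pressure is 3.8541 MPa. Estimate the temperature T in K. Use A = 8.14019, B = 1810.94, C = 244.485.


T = B / (A - log10(P_sat * 760 / 0.101325)) - C
T = 1810.94 / (8.14019 - log10(3.8541 * 760 / 0.101325)) - 244.485
T = 247.7293 deg C
Convert to K: 247.7293 + 273.15 = 520.88 K
T = 520.88 K


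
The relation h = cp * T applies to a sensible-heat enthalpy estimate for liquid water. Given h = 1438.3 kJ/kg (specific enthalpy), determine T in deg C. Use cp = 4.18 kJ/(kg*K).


T = h / cp
T = 1438.3 / 4.18
T = 344.09 deg C


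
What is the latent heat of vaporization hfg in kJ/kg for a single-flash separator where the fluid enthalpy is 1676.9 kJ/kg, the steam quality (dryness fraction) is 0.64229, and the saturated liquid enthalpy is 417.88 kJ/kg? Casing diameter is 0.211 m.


hfg = (h - hf) / x
hfg = (1676.9 - 417.88) / 0.64229
hfg = 1960.2 kJ/kg


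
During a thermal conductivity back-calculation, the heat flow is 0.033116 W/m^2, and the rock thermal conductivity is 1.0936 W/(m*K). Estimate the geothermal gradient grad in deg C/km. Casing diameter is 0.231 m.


grad = q / k * 1000
grad = 0.033116 / 1.0936 * 1000
grad = 30.282 deg C/km


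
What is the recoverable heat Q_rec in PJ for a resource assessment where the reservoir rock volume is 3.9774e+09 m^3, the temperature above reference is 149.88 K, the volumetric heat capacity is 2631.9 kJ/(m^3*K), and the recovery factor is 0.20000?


Step 1: Q_s = Vr*rhoc*dT/1e12 = 3.9774e+09*2631.9*149.88/1e12 = 1568.962 PJ
Step 2: Q_rec = Q_s * RF = 1568.962 * 0.2 = 313.79 PJ
Q_rec = 313.79 PJ


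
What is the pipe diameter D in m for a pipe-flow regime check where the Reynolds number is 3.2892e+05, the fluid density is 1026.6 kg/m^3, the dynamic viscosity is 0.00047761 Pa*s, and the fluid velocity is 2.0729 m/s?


D = Re * mu / (rho * vel)
D = 3.2892e+05 * 0.00047761 / (1026.6 * 2.0729)
D = 0.073822 m


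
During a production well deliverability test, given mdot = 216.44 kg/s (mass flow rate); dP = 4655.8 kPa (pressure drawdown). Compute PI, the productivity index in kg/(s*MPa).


PI = mdot * 1000 / dP
PI = 216.44 * 1000 / 4655.8
PI = 46.488 kg/(s*MPa)


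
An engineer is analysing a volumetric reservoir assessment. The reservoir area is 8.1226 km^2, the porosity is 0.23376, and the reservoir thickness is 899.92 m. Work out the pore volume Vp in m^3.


Vp = A * 1e6 * hr * phi
Vp = 8.1226 * 1e6 * 899.92 * 0.23376
Vp = 1.7087e+09 m^3


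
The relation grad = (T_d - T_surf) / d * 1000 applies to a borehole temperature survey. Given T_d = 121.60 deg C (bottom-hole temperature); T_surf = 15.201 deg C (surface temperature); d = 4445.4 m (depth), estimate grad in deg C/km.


grad = (T_d - T_surf) / d * 1000
grad = (121.60 - 15.201) / 4445.4 * 1000
grad = 23.935 deg C/km


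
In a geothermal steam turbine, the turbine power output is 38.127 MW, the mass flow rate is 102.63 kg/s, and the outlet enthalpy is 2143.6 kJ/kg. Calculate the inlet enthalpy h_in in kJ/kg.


h_in = h_out + P * 1000 / mdot
h_in = 2143.6 + 38.127 * 1000 / 102.63
h_in = 2515.1 kJ/kg


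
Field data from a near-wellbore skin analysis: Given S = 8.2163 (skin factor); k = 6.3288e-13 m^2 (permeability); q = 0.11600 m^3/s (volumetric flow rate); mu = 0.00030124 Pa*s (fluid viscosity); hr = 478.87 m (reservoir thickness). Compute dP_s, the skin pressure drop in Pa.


dP_s = S * q * mu / (2*pi*k*hr) / 1000
dP_s = 8.2163 * 0.11600 * 0.00030124 / (2*pi*6.3288e-13*478.87) / 1000
dP_s = 150.7746 kPa
Convert: 150.7746 kPa * 1000.0 = 1.5077e+05 Pa
dP_s = 1.5077e+05 Pa


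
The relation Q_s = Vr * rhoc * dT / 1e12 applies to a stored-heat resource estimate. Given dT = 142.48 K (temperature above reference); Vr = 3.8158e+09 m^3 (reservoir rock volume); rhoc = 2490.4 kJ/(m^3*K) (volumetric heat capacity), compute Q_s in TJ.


Q_s = Vr * rhoc * dT / 1e12
Q_s = 3.8158e+09 * 2490.4 * 142.48 / 1e12
Q_s = 1353.969 PJ
Convert: 1353.969 PJ * 1000.0 = 1.3540e+06 TJ
Q_s = 1.3540e+06 TJ


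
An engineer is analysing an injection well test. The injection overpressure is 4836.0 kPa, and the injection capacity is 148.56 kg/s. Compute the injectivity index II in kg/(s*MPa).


II = mdot * 1000 / dP
II = 148.56 * 1000 / 4836.0
II = 30.720 kg/(s*MPa)


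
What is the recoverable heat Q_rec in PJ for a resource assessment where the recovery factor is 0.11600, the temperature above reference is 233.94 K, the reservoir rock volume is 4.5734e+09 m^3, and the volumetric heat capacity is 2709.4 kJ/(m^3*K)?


Step 1: Q_s = Vr*rhoc*dT/1e12 = 4.5734e+09*2709.4*233.94/1e12 = 2898.790 PJ
Step 2: Q_rec = Q_s * RF = 2898.790 * 0.116 = 336.26 PJ
Q_rec = 336.26 PJ


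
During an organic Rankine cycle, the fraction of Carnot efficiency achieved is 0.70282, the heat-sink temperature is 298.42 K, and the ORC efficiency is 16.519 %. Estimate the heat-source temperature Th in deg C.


Th = Tc / (1 - (eta_orc/100)/f)
Th = 298.42 / (1 - (16.519/100)/0.70282)
Th = 390.1113 K
Convert to deg C: 390.1113 - 273.15 = 116.96 deg C
Th = 116.96 deg C


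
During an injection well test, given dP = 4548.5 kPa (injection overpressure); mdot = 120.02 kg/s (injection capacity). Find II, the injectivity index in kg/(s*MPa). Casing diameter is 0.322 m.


II = mdot * 1000 / dP
II = 120.02 * 1000 / 4548.5
II = 26.387 kg/(s*MPa)


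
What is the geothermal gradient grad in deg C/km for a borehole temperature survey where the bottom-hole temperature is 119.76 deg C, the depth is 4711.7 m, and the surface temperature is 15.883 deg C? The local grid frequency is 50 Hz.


grad = (T_d - T_surf) / d * 1000
grad = (119.76 - 15.883) / 4711.7 * 1000
grad = 22.047 deg C/km


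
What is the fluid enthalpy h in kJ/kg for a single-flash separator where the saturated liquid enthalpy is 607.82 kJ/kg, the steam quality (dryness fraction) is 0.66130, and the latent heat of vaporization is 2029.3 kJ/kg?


h = hf + x * hfg
h = 607.82 + 0.66130 * 2029.3
h = 1949.8 kJ/kg


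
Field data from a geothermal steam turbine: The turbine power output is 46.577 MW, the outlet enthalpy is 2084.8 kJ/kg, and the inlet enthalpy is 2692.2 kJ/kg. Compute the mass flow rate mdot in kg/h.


mdot = P * 1000 / (h_in - h_out)
mdot = 46.577 * 1000 / (2692.2 - 2084.8)
mdot = 76.68258 kg/s
Convert: 76.68258 kg/s * 3600.0 = 2.7606e+05 kg/h
mdot = 2.7606e+05 kg/h


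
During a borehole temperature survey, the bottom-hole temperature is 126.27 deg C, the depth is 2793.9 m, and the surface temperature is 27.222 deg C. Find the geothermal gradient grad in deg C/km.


grad = (T_d - T_surf) / d * 1000
grad = (126.27 - 27.222) / 2793.9 * 1000
grad = 35.452 deg C/km


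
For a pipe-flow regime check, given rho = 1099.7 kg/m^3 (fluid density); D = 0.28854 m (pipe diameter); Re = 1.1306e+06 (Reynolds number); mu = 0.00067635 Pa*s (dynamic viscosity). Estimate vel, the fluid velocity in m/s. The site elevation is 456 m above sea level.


vel = Re * mu / (rho * D)
vel = 1.1306e+06 * 0.00067635 / (1099.7 * 0.28854)
vel = 2.4099 m/s


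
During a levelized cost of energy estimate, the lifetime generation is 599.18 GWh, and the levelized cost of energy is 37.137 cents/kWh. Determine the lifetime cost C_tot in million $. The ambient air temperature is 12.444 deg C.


C_tot = LCOE / 100 * E_tot
C_tot = 37.137 / 100 * 599.18
C_tot = 222.52 million $


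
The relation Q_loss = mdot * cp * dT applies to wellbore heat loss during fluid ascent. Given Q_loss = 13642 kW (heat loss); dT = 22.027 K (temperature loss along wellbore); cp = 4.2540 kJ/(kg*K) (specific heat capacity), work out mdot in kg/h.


mdot = Q_loss / (cp * dT)
mdot = 13642 / (4.2540 * 22.027)
mdot = 145.5879 kg/s
Convert: 145.5879 kg/s * 3600.0 = 5.2412e+05 kg/h
mdot = 5.2412e+05 kg/h


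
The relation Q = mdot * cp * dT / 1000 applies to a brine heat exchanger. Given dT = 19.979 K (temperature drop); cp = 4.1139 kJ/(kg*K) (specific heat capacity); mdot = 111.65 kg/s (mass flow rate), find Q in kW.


Q = mdot * cp * dT / 1000
Q = 111.65 * 4.1139 * 19.979 / 1000
Q = 9.176693 MW
Convert: 9.176693 MW * 1000.0 = 9176.7 kW
Q = 9176.7 kW


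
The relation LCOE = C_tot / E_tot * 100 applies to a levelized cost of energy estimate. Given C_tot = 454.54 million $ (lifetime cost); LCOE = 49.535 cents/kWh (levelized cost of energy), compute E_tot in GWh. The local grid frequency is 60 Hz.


E_tot = C_tot / LCOE * 100
E_tot = 454.54 / 49.535 * 100
E_tot = 917.61 GWh


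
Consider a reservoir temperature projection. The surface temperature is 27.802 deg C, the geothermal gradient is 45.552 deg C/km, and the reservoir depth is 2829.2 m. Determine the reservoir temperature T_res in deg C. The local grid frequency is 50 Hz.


T_res = T_surf + grad * d / 1000
T_res = 27.802 + 45.552 * 2829.2 / 1000
T_res = 156.68 deg C


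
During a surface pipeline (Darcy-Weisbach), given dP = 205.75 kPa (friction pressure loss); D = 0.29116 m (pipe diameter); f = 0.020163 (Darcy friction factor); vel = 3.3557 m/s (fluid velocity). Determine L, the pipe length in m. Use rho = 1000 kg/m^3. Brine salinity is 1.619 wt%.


L = dP*1000*D / (f*rho*vel^2/2)
L = 205.75*1000*0.29116 / (0.020163*1000*3.3557^2/2)
L = 527.69 m


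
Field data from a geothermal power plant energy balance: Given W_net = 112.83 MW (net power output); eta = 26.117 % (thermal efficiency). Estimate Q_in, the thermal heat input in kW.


Q_in = W_net / (eta / 100)
Q_in = 112.83 / (26.117 / 100)
Q_in = 432.0175 MW
Convert: 432.0175 MW * 1000.0 = 4.3202e+05 kW
Q_in = 4.3202e+05 kW


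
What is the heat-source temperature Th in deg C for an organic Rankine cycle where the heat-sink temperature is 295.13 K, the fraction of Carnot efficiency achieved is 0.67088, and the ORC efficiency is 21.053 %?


Th = Tc / (1 - (eta_orc/100)/f)
Th = 295.13 / (1 - (21.053/100)/0.67088)
Th = 430.1006 K
Convert to deg C: 430.1006 - 273.15 = 156.95 deg C
Th = 156.95 deg C


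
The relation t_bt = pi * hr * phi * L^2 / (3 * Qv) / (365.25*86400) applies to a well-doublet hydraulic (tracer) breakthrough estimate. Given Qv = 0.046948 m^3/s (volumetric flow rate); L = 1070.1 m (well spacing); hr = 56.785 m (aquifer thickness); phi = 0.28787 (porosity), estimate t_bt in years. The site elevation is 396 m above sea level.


t_bt = pi * hr * phi * L^2 / (3 * Qv) / (365.25*86400)
t_bt = pi * 56.785 * 0.28787 * 1070.1^2 / (3 * 0.046948) / (365.25*86400)
t_bt = 13.231 years


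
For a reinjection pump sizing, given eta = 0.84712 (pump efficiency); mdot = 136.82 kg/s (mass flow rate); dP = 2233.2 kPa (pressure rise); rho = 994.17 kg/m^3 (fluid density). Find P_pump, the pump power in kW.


P_pump = mdot * dP / (rho * eta)
P_pump = 136.82 * 2233.2 / (994.17 * 0.84712)
P_pump = 362.80 kW


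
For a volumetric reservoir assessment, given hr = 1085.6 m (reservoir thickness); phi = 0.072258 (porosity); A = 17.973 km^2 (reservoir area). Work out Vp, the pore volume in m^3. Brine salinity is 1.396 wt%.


Vp = A * 1e6 * hr * phi
Vp = 17.973 * 1e6 * 1085.6 * 0.072258
Vp = 1.4099e+09 m^3


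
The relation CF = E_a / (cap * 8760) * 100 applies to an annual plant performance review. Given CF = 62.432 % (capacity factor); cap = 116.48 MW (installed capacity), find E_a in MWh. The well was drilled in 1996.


E_a = CF / 100 * cap * 8760
E_a = 62.432 / 100 * 116.48 * 8760
E_a = 6.3703e+05 MWh


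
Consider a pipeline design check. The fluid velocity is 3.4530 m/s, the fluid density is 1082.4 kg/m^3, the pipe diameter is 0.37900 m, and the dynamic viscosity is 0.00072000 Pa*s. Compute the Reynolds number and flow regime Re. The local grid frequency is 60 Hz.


Step 1: Re = rho*vel*D/mu = 1082.4*3.453*0.379/0.00072 = 1.9674e+06
Step 2: Re = 1.9674e+06 > 4000, so flow is turbulent.
Re = 1.9674e+06 (turbulent)


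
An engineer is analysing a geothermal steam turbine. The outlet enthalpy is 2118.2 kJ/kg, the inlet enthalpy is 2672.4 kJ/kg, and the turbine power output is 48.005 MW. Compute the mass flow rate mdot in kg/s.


mdot = P * 1000 / (h_in - h_out)
mdot = 48.005 * 1000 / (2672.4 - 2118.2)
mdot = 86.620 kg/s


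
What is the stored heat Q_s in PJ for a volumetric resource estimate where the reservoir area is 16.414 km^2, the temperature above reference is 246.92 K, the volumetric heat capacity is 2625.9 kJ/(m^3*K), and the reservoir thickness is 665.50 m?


Step 1: Vr = A*1e6*hr = 16.414*1e6*665.5 = 1.092352e+10 m^3
Step 2: Q_s = Vr*rhoc*dT/1e12 = 1.092352e+10*2625.9*246.92/1e12 = 7082.7 PJ
Q_s = 7082.7 PJ


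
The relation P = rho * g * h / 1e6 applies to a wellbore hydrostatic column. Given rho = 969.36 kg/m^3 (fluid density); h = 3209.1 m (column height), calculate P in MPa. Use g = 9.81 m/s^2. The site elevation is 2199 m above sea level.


P = rho * g * h / 1e6
P = 969.36 * 9.81 * 3209.1 / 1e6
P = 30.517 MPa


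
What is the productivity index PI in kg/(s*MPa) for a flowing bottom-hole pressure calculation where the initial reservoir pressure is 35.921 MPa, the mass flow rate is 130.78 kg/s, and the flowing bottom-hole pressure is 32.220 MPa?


PI = mdot / (P_i - P_wf)
PI = 130.78 / (35.921 - 32.220)
PI = 35.336 kg/(s*MPa)


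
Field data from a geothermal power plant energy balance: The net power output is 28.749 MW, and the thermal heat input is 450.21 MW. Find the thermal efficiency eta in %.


eta = W_net / Q_in * 100
eta = 28.749 / 450.21 * 100
eta = 6.3857 %


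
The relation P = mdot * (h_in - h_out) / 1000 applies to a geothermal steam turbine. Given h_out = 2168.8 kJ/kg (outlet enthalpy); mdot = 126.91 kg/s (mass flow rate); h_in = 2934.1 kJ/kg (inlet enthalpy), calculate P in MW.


P = mdot * (h_in - h_out) / 1000
P = 126.91 * (2934.1 - 2168.8) / 1000
P = 97.124 MW


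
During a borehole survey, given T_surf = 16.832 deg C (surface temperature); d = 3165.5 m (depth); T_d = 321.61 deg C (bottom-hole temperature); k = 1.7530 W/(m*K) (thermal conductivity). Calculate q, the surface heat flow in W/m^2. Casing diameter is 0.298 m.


Step 1: grad = (T_d - T_surf)/d * 1000 = (321.61 - 16.832)/3165.5 * 1000 = 96.28116 deg C/km
Step 2: q = k * grad / 1000 = 1.753 * 96.28116 / 1000 = 0.16878 W/m^2
q = 0.16878 W/m^2


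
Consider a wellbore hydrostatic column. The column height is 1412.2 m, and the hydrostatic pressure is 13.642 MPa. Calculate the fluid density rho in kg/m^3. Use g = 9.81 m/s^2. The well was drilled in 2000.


rho = P * 1e6 / (g * h)
rho = 13.642 * 1e6 / (9.81 * 1412.2)
rho = 984.72 kg/m^3


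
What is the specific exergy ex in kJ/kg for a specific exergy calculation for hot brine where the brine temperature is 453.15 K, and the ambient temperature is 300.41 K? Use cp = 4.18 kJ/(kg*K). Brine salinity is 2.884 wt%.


ex = cp * ((T_b - T_0) - T_0 * ln(T_b/T_0))
ex = 4.18 * ((453.15 - 300.41) - 300.41 * ln(453.15/300.41))
ex = 122.26 kJ/kg


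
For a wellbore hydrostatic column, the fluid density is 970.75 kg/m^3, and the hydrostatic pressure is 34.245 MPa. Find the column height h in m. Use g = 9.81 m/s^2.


h = P * 1e6 / (g * rho)
h = 34.245 * 1e6 / (9.81 * 970.75)
h = 3596.0 m


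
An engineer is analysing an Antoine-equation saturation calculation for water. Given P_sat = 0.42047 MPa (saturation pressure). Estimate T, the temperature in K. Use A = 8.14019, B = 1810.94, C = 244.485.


T = B / (A - log10(P_sat * 760 / 0.101325)) - C
T = 1810.94 / (8.14019 - log10(0.42047 * 760 / 0.101325)) - 244.485
T = 145.6896 deg C
Convert to K: 145.6896 + 273.15 = 418.84 K
T = 418.84 K


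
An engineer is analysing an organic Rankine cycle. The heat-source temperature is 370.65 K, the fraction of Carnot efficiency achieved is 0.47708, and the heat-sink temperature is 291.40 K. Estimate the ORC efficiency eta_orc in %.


eta_orc = (1 - Tc/Th) * f * 100
eta_orc = (1 - 291.40/370.65) * 0.47708 * 100
eta_orc = 10.201 %


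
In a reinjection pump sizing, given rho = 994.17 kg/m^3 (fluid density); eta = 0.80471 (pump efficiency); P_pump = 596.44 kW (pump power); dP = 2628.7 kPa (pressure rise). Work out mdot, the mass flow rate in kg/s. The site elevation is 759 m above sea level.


mdot = P_pump * rho * eta / dP
mdot = 596.44 * 994.17 * 0.80471 / 2628.7
mdot = 181.52 kg/s


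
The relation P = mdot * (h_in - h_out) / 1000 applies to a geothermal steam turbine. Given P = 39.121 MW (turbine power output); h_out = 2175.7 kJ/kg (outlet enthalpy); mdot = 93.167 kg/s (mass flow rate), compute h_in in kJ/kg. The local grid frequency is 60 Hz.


h_in = h_out + P * 1000 / mdot
h_in = 2175.7 + 39.121 * 1000 / 93.167
h_in = 2595.6 kJ/kg


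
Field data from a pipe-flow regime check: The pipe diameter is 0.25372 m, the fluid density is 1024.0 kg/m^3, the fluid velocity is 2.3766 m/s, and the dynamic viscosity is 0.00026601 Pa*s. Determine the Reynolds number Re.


Re = rho * vel * D / mu
Re = 1024.0 * 2.3766 * 0.25372 / 0.00026601
Re = 2.3212e+06


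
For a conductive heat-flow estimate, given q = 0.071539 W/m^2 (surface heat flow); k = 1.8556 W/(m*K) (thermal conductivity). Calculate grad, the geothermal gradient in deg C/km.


grad = q * 1000 / k
grad = 0.071539 * 1000 / 1.8556
grad = 38.553 deg C/km


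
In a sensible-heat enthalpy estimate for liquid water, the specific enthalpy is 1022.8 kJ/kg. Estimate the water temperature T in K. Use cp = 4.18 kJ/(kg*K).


T = h / cp
T = 1022.8 / 4.18
T = 244.6890 deg C
Convert to K: 244.6890 + 273.15 = 517.84 K
T = 517.84 K


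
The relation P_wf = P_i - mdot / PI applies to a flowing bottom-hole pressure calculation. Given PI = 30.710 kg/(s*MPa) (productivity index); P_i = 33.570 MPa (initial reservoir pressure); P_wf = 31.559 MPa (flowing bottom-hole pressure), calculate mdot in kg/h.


mdot = (P_i - P_wf) * PI
mdot = (33.570 - 31.559) * 30.710
mdot = 61.75781 kg/s
Convert: 61.75781 kg/s * 3600.0 = 2.2233e+05 kg/h
mdot = 2.2233e+05 kg/h


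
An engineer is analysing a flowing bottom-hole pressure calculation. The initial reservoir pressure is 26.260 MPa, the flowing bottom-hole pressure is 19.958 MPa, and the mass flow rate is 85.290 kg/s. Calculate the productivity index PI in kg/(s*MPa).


PI = mdot / (P_i - P_wf)
PI = 85.290 / (26.260 - 19.958)
PI = 13.534 kg/(s*MPa)


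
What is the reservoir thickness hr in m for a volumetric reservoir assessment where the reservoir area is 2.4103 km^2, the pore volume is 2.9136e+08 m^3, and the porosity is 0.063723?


hr = Vp / (A * 1e6 * phi)
hr = 2.9136e+08 / (2.4103 * 1e6 * 0.063723)
hr = 1897.0 m


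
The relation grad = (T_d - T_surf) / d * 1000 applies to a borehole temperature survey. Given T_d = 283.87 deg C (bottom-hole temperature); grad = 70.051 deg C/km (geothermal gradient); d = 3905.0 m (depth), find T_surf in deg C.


T_surf = T_d - grad * d / 1000
T_surf = 283.87 - 70.051 * 3905.0 / 1000
T_surf = 10.321 deg C


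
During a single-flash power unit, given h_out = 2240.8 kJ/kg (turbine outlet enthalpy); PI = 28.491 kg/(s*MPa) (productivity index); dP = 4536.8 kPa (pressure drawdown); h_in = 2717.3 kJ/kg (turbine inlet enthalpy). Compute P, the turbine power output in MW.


Step 1: mdot = PI * dP / 1000 = 28.491 * 4536.8 / 1000 = 129.2580 kg/s
Step 2: P = mdot*(h_in - h_out)/1000 = 129.2580*(2717.3 - 2240.8)/1000 = 61.591 MW
P = 61.591 MW


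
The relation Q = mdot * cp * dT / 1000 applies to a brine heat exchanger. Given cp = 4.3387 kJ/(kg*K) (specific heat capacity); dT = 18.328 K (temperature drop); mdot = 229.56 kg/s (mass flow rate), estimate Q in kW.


Q = mdot * cp * dT / 1000
Q = 229.56 * 4.3387 * 18.328 / 1000
Q = 18.25454 MW
Convert: 18.25454 MW * 1000.0 = 18255 kW
Q = 18255 kW


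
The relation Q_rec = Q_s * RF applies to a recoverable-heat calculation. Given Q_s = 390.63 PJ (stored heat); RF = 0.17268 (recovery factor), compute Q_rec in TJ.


Q_rec = Q_s * RF
Q_rec = 390.63 * 0.17268
Q_rec = 67.45399 PJ
Convert: 67.45399 PJ * 1000.0 = 67454 TJ
Q_rec = 67454 TJ


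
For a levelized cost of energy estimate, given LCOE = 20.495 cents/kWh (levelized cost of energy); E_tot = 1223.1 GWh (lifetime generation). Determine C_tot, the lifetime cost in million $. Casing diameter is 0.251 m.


C_tot = LCOE / 100 * E_tot
C_tot = 20.495 / 100 * 1223.1
C_tot = 250.67 million $


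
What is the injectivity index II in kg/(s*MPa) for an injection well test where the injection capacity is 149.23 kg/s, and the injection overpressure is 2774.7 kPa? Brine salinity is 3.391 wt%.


II = mdot * 1000 / dP
II = 149.23 * 1000 / 2774.7
II = 53.782 kg/(s*MPa)


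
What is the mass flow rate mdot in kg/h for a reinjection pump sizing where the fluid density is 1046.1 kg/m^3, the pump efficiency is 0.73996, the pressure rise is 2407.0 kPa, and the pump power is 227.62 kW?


mdot = P_pump * rho * eta / dP
mdot = 227.62 * 1046.1 * 0.73996 / 2407.0
mdot = 73.20079 kg/s
Convert: 73.20079 kg/s * 3600.0 = 2.6352e+05 kg/h
mdot = 2.6352e+05 kg/h


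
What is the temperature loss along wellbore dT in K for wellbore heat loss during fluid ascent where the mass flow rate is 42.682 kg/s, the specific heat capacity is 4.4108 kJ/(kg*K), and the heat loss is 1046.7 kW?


dT = Q_loss / (mdot * cp)
dT = 1046.7 / (42.682 * 4.4108)
dT = 5.5598 K


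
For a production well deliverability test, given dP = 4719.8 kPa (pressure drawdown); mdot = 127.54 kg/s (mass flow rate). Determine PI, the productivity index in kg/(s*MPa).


PI = mdot * 1000 / dP
PI = 127.54 * 1000 / 4719.8
PI = 27.022 kg/(s*MPa)


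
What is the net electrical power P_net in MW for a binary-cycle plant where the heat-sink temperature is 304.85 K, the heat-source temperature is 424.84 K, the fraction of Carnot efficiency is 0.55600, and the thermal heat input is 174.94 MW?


Step 1: eta = (1 - Tc/Th)*f = (1 - 304.85/424.84)*0.556 = 0.1570343
Step 2: P_net = eta * Q_in = 0.1570343 * 174.94 = 27.472 MW
P_net = 27.472 MW


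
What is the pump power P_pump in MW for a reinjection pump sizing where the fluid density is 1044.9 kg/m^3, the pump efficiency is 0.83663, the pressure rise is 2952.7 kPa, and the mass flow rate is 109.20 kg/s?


P_pump = mdot * dP / (rho * eta)
P_pump = 109.20 * 2952.7 / (1044.9 * 0.83663)
P_pump = 368.8364 kW
Convert: 368.8364 kW * 0.001 = 0.36884 MW
P_pump = 0.36884 MW


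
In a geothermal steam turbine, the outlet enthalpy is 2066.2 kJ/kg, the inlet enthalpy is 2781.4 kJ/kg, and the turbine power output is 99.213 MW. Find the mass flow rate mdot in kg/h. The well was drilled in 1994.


mdot = P * 1000 / (h_in - h_out)
mdot = 99.213 * 1000 / (2781.4 - 2066.2)
mdot = 138.7206 kg/s
Convert: 138.7206 kg/s * 3600.0 = 4.9939e+05 kg/h
mdot = 4.9939e+05 kg/h


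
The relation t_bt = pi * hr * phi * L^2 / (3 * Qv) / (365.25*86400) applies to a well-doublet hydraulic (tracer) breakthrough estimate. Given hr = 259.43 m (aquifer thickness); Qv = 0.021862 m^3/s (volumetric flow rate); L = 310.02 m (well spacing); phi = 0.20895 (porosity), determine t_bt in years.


t_bt = pi * hr * phi * L^2 / (3 * Qv) / (365.25*86400)
t_bt = pi * 259.43 * 0.20895 * 310.02^2 / (3 * 0.021862) / (365.25*86400)
t_bt = 7.9082 years


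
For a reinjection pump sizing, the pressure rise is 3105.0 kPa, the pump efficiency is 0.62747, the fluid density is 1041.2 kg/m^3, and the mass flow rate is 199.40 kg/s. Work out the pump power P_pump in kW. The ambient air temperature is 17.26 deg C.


P_pump = mdot * dP / (rho * eta)
P_pump = 199.40 * 3105.0 / (1041.2 * 0.62747)
P_pump = 947.68 kW


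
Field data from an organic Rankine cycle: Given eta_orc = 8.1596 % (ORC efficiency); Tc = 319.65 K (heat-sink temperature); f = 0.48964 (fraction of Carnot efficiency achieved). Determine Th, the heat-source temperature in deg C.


Th = Tc / (1 - (eta_orc/100)/f)
Th = 319.65 / (1 - (8.1596/100)/0.48964)
Th = 383.5700 K
Convert to deg C: 383.5700 - 273.15 = 110.42 deg C
Th = 110.42 deg C


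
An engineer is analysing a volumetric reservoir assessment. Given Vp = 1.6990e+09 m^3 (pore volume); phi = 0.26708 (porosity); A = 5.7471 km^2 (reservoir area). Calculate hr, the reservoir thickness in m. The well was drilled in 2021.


hr = Vp / (A * 1e6 * phi)
hr = 1.6990e+09 / (5.7471 * 1e6 * 0.26708)
hr = 1106.9 m


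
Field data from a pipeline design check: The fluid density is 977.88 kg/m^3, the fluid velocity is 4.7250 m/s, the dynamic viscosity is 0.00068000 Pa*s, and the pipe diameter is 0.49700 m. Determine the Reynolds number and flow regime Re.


Step 1: Re = rho*vel*D/mu = 977.88*4.725*0.497/0.00068 = 3.3770e+06
Step 2: Re = 3.3770e+06 > 4000, so flow is turbulent.
Re = 3.3770e+06 (turbulent)


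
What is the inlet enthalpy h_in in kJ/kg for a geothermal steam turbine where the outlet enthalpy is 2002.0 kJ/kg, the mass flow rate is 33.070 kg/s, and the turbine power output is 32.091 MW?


h_in = h_out + P * 1000 / mdot
h_in = 2002.0 + 32.091 * 1000 / 33.070
h_in = 2972.4 kJ/kg


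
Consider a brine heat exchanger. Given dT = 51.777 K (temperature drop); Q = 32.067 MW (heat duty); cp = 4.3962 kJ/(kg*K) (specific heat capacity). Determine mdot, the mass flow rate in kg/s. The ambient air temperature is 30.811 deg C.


mdot = Q * 1000 / (cp * dT)
mdot = 32.067 * 1000 / (4.3962 * 51.777)
mdot = 140.88 kg/s


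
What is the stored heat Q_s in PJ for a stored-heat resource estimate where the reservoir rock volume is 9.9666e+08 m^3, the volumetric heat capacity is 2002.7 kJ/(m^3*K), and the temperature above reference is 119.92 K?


Q_s = Vr * rhoc * dT / 1e12
Q_s = 9.9666e+08 * 2002.7 * 119.92 / 1e12
Q_s = 239.36 PJ


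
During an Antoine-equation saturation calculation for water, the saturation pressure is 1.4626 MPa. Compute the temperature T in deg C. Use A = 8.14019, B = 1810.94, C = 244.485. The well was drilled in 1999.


T = B / (A - log10(P_sat * 760 / 0.101325)) - C
T = 1810.94 / (8.14019 - log10(1.4626 * 760 / 0.101325)) - 244.485
T = 197.21 deg C


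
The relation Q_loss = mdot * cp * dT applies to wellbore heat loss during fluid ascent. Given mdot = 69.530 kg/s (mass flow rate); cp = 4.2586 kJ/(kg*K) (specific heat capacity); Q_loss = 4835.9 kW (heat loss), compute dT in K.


dT = Q_loss / (mdot * cp)
dT = 4835.9 / (69.530 * 4.2586)
dT = 16.332 K


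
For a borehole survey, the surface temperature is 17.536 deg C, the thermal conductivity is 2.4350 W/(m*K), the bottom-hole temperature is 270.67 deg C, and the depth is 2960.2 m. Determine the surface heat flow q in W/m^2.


Step 1: grad = (T_d - T_surf)/d * 1000 = (270.67 - 17.536)/2960.2 * 1000 = 85.51247 deg C/km
Step 2: q = k * grad / 1000 = 2.435 * 85.51247 / 1000 = 0.20822 W/m^2
q = 0.20822 W/m^2


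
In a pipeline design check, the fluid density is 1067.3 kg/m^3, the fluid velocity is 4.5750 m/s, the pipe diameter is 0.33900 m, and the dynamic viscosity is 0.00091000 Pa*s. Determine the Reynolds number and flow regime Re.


Step 1: Re = rho*vel*D/mu = 1067.3*4.575*0.339/0.00091 = 1.8190e+06
Step 2: Re = 1.8190e+06 > 4000, so flow is turbulent.
Re = 1.8190e+06 (turbulent)


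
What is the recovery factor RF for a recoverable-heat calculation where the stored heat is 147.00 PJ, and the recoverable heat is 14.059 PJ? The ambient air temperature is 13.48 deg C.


RF = Q_rec / Q_s
RF = 14.059 / 147.00
RF = 0.095639


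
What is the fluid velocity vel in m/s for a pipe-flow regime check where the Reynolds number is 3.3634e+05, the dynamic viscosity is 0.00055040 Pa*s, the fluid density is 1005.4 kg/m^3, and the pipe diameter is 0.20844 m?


vel = Re * mu / (rho * D)
vel = 3.3634e+05 * 0.00055040 / (1005.4 * 0.20844)
vel = 0.88336 m/s


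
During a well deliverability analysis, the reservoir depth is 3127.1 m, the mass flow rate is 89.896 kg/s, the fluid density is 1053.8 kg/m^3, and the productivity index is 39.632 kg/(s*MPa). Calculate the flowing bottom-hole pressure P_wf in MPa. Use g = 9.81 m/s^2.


Step 1: P_i = rho*g*h/1e6 = 1053.8*9.81*3127.1/1e6 = 32.32727 MPa
Step 2: P_wf = P_i - mdot/PI = 32.32727 - 89.896/39.632 = 30.059 MPa
P_wf = 30.059 MPa


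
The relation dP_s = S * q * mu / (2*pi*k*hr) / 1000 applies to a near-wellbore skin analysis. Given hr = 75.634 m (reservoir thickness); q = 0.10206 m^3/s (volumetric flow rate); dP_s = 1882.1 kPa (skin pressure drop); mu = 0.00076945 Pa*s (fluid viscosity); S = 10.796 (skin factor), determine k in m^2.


k = S*q*mu / (2*pi*dP_s*1000*hr)
k = 10.796*0.10206*0.00076945 / (2*pi*1882.1*1000*75.634)
k = 9.4789e-13 m^2


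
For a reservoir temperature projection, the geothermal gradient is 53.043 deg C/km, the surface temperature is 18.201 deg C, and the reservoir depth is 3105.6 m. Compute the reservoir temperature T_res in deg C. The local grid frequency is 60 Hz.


T_res = T_surf + grad * d / 1000
T_res = 18.201 + 53.043 * 3105.6 / 1000
T_res = 182.93 deg C


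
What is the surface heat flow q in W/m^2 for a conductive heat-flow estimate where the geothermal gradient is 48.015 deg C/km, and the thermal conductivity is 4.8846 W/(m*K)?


q = k * grad / 1000
q = 4.8846 * 48.015 / 1000
q = 0.23453 W/m^2


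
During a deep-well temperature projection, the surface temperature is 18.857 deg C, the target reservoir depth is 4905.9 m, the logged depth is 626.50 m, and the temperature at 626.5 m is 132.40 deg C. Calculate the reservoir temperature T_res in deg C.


Step 1: grad = (T_d1 - T_surf)/d1 * 1000 = (132.4 - 18.857)/626.5 * 1000 = 181.2338 deg C/km
Step 2: T_res = T_surf + grad*d2/1000 = 18.857 + 181.2338*4905.9/1000 = 907.97 deg C
T_res = 907.97 deg C


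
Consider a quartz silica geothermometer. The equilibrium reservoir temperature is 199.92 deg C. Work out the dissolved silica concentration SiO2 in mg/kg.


SiO2 = 10^(5.19 - 1309/(T_eq + 273.15))
SiO2 = 10^(5.19 - 1309/(199.92 + 273.15))
SiO2 = 264.83 mg/kg


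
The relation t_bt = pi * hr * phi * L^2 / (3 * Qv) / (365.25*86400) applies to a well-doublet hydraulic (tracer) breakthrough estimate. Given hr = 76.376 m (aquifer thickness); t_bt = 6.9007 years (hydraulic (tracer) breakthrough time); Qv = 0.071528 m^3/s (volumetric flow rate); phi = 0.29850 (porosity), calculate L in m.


L = sqrt(t_bt*365.25*86400*3*Qv / (pi*hr*phi))
L = sqrt(6.9007*365.25*86400*3*0.071528 / (pi*76.376*0.29850))
L = 807.74 m


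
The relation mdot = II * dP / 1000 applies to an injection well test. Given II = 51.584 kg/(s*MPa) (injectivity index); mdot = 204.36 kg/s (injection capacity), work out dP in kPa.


dP = mdot * 1000 / II
dP = 204.36 * 1000 / 51.584
dP = 3961.7 kPa


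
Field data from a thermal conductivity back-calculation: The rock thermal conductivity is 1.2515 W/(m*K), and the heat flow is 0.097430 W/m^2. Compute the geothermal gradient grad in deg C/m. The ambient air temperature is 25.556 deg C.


grad = q / k * 1000
grad = 0.097430 / 1.2515 * 1000
grad = 77.85058 deg C/km
Convert: 77.85058 deg C/km * 0.001 = 0.077851 deg C/m
grad = 0.077851 deg C/m


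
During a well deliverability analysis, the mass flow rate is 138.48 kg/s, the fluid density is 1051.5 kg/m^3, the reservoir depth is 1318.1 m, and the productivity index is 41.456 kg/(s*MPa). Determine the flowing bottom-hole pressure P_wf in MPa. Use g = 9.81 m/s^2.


Step 1: P_i = rho*g*h/1e6 = 1051.5*9.81*1318.1/1e6 = 13.59648 MPa
Step 2: P_wf = P_i - mdot/PI = 13.59648 - 138.48/41.456 = 10.256 MPa
P_wf = 10.256 MPa


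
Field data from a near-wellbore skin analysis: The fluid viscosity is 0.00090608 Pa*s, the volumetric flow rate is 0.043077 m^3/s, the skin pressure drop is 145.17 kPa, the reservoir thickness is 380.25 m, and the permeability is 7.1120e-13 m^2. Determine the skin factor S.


S = dP_s * 1000 * 2*pi*k*hr / (q*mu)
S = 145.17 * 1000 * 2*pi*7.1120e-13*380.25 / (0.043077*0.00090608)
S = 6.3198


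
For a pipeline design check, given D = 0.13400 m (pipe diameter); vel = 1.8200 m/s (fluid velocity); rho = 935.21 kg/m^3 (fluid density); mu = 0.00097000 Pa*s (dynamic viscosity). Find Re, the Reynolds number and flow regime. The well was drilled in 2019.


Step 1: Re = rho*vel*D/mu = 935.21*1.82*0.134/0.00097 = 2.3513e+05
Step 2: Re = 2.3513e+05 > 4000, so flow is turbulent.
Re = 2.3513e+05 (turbulent)


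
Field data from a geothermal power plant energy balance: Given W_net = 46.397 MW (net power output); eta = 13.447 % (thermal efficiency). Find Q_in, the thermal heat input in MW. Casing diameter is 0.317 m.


Q_in = W_net / (eta / 100)
Q_in = 46.397 / (13.447 / 100)
Q_in = 345.04 MW


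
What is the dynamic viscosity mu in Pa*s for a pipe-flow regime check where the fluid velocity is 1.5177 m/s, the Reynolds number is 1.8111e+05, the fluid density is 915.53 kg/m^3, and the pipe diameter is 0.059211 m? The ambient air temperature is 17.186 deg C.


mu = rho * vel * D / Re
mu = 915.53 * 1.5177 * 0.059211 / 1.8111e+05
mu = 0.00045427 Pa*s


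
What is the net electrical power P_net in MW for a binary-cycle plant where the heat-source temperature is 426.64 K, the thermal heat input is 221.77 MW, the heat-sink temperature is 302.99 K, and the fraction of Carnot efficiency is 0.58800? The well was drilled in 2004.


Step 1: eta = (1 - Tc/Th)*f = (1 - 302.99/426.64)*0.588 = 0.1704158
Step 2: P_net = eta * Q_in = 0.1704158 * 221.77 = 37.793 MW
P_net = 37.793 MW


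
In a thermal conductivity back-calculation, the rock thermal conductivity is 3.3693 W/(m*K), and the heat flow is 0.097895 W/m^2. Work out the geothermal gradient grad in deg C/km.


grad = q / k * 1000
grad = 0.097895 / 3.3693 * 1000
grad = 29.055 deg C/km


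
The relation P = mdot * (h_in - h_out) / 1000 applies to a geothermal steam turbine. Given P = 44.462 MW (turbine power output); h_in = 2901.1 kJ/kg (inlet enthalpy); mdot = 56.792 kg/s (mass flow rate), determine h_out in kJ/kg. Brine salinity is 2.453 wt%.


h_out = h_in - P * 1000 / mdot
h_out = 2901.1 - 44.462 * 1000 / 56.792
h_out = 2118.2 kJ/kg


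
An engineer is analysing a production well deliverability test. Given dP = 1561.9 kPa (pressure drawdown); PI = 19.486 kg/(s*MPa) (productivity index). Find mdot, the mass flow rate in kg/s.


mdot = PI * dP / 1000
mdot = 19.486 * 1561.9 / 1000
mdot = 30.435 kg/s


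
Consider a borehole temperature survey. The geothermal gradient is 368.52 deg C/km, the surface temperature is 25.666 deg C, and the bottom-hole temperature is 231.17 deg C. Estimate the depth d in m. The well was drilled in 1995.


d = (T_d - T_surf) / grad * 1000
d = (231.17 - 25.666) / 368.52 * 1000
d = 557.65 m


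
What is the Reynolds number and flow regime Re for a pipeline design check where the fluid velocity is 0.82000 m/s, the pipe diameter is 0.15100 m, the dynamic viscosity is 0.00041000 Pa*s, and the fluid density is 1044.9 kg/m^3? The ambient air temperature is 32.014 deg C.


Step 1: Re = rho*vel*D/mu = 1044.9*0.82*0.151/0.00041 = 3.1556e+05
Step 2: Re = 3.1556e+05 > 4000, so flow is turbulent.
Re = 3.1556e+05 (turbulent)


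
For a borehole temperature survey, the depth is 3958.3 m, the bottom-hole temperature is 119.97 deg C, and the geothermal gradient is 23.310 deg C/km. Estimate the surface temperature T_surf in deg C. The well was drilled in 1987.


T_surf = T_d - grad * d / 1000
T_surf = 119.97 - 23.310 * 3958.3 / 1000
T_surf = 27.702 deg C
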